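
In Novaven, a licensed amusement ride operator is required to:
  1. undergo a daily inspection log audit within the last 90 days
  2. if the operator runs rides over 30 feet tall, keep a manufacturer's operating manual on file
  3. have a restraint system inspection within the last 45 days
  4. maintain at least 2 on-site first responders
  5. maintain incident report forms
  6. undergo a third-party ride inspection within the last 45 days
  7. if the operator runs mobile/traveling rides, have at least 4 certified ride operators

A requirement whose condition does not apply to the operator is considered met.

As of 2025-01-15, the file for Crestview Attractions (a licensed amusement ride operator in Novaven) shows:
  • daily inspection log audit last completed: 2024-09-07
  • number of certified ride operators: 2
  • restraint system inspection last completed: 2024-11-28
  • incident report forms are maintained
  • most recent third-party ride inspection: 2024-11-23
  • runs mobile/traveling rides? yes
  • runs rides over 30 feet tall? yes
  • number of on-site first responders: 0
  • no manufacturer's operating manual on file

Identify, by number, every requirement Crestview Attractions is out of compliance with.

1, 2, 3, 4, 6, 7

1. daily inspection log audit 130 days ago vs limit 90 → not met
2. condition 'runs rides over 30 feet tall' holds; manufacturer's operating manual absent → not met
3. restraint system inspection 48 days ago vs limit 45 → not met
4. on-site first responders 0 < 2 → not met
5. incident report forms present → met
6. third-party ride inspection 53 days ago vs limit 45 → not met
7. condition 'runs mobile/traveling rides' holds; certified ride operators 2 < 4 → not met
Not met: 1, 2, 3, 4, 6, 7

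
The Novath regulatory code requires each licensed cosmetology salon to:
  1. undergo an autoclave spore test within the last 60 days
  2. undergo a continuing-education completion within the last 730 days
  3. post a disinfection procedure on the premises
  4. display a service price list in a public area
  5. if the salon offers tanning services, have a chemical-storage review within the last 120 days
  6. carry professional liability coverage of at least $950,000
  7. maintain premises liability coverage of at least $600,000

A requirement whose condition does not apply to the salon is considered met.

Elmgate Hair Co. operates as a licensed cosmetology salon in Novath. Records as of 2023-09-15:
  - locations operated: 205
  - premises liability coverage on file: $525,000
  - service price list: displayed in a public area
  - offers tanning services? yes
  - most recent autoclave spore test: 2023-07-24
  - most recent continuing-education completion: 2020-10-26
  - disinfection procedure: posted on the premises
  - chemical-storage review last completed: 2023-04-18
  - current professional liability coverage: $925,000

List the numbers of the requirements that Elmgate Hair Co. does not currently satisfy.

1. autoclave spore test 53 days ago vs limit 60 → met
2. continuing-education completion 1054 days ago vs limit 730 → not met
3. disinfection procedure present → met
4. service price list present → met
5. condition 'offers tanning services' holds; chemical-storage review 150 days ago vs limit 120 → not met
6. professional liability coverage $925,000 < $950,000 → not met
7. premises liability coverage $525,000 < $600,000 → not met
Not met: 2, 5, 6, 7

2, 5, 6, 7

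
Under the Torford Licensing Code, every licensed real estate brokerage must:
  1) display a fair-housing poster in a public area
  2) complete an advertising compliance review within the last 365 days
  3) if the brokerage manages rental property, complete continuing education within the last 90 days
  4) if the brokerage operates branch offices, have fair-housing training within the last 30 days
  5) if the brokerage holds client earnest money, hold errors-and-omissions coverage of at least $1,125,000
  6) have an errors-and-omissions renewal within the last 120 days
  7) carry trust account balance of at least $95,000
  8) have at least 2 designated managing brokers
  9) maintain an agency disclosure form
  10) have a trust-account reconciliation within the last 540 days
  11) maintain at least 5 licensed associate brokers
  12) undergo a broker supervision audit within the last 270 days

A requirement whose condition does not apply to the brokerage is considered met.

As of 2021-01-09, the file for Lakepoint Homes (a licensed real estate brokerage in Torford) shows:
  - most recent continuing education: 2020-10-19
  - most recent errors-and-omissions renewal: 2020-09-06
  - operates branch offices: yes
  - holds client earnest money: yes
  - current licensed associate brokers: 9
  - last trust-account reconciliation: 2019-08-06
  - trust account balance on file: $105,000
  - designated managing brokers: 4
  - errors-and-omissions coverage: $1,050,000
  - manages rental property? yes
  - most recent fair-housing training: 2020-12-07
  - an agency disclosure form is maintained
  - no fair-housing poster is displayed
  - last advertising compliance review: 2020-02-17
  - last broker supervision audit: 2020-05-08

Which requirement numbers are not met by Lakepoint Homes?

1, 4, 5, 6

1. fair-housing poster absent → not met
2. advertising compliance review 327 days ago vs limit 365 → met
3. condition 'manages rental property' holds; continuing education 82 days ago vs limit 90 → met
4. condition 'operates branch offices' holds; fair-housing training 33 days ago vs limit 30 → not met
5. condition 'holds client earnest money' holds; errors-and-omissions coverage $1,050,000 < $1,125,000 → not met
6. errors-and-omissions renewal 125 days ago vs limit 120 → not met
7. trust account balance $105,000 ≥ $95,000 → met
8. designated managing brokers 4 ≥ 2 → met
9. agency disclosure form present → met
10. trust-account reconciliation 522 days ago vs limit 540 → met
11. licensed associate brokers 9 ≥ 5 → met
12. broker supervision audit 246 days ago vs limit 270 → met
Not met: 1, 4, 5, 6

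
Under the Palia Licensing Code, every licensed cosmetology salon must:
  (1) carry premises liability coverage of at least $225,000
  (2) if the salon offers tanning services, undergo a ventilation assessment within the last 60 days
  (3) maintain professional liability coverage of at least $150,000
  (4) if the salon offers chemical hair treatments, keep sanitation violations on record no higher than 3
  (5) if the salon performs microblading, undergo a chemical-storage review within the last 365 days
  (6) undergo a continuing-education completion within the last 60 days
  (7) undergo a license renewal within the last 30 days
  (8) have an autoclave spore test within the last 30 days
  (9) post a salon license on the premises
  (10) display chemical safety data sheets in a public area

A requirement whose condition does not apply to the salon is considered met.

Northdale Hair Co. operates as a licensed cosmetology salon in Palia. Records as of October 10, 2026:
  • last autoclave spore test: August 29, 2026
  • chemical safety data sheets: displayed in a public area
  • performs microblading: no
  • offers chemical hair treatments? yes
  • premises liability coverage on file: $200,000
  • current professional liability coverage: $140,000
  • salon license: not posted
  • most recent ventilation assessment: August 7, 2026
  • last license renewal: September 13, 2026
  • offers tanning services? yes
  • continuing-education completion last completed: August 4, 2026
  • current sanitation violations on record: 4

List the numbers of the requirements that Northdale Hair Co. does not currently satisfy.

1. premises liability coverage $200,000 < $225,000 → not met
2. condition 'offers tanning services' holds; ventilation assessment 64 days ago vs limit 60 → not met
3. professional liability coverage $140,000 < $150,000 → not met
4. condition 'offers chemical hair treatments' holds; sanitation violations on record 4 > 3 → not met
5. condition 'performs microblading' does not hold → requirement n/a → met
6. continuing-education completion 67 days ago vs limit 60 → not met
7. license renewal 27 days ago vs limit 30 → met
8. autoclave spore test 42 days ago vs limit 30 → not met
9. salon license absent → not met
10. chemical safety data sheets present → met
Not met: 1, 2, 3, 4, 6, 8, 9

1, 2, 3, 4, 6, 8, 9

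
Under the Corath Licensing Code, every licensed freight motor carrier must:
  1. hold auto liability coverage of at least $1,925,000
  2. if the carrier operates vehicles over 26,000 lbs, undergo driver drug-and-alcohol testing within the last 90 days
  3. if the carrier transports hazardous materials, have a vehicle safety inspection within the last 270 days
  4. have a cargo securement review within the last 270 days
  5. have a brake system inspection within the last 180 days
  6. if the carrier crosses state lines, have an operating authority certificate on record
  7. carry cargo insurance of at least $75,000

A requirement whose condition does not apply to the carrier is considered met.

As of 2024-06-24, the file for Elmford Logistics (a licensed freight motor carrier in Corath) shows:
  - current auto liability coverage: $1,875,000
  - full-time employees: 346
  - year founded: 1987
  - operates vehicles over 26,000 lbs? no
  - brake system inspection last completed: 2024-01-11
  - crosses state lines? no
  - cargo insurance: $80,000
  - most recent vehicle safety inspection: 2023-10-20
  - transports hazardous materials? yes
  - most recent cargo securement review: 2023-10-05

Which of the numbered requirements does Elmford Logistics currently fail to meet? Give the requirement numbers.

1

1. auto liability coverage $1,875,000 < $1,925,000 → not met
2. condition 'operates vehicles over 26,000 lbs' does not hold → requirement n/a → met
3. condition 'transports hazardous materials' holds; vehicle safety inspection 248 days ago vs limit 270 → met
4. cargo securement review 263 days ago vs limit 270 → met
5. brake system inspection 165 days ago vs limit 180 → met
6. condition 'crosses state lines' does not hold → requirement n/a → met
7. cargo insurance $80,000 ≥ $75,000 → met
Not met: 1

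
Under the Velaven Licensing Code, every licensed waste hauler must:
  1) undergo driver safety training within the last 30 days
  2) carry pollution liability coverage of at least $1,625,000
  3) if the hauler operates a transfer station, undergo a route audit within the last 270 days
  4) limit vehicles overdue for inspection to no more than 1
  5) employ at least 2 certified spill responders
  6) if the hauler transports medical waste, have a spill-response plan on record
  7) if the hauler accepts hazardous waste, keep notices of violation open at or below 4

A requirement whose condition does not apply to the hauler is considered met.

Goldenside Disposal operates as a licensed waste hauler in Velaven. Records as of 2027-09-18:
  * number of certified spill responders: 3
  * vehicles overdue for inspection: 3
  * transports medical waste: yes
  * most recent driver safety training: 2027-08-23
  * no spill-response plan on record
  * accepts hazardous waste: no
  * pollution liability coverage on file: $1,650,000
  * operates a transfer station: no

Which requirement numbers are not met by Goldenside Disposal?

1. driver safety training 26 days ago vs limit 30 → met
2. pollution liability coverage $1,650,000 ≥ $1,625,000 → met
3. condition 'operates a transfer station' does not hold → requirement n/a → met
4. vehicles overdue for inspection 3 > 1 → not met
5. certified spill responders 3 ≥ 2 → met
6. condition 'transports medical waste' holds; spill-response plan absent → not met
7. condition 'accepts hazardous waste' does not hold → requirement n/a → met
Not met: 4, 6

4, 6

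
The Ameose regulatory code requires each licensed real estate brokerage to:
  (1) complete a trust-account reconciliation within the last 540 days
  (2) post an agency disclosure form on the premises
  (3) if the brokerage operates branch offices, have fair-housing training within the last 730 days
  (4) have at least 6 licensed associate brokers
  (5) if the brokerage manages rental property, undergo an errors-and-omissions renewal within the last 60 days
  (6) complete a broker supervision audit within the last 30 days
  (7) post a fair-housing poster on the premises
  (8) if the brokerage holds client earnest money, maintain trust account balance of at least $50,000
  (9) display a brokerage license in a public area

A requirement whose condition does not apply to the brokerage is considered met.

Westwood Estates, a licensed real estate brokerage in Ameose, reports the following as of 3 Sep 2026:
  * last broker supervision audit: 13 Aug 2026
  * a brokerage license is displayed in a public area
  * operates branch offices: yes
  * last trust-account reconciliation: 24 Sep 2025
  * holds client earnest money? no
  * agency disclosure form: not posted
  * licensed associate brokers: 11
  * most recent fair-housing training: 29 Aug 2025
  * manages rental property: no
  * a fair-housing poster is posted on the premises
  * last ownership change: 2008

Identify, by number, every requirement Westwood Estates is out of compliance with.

1. trust-account reconciliation 344 days ago vs limit 540 → met
2. agency disclosure form absent → not met
3. condition 'operates branch offices' holds; fair-housing training 370 days ago vs limit 730 → met
4. licensed associate brokers 11 ≥ 6 → met
5. condition 'manages rental property' does not hold → requirement n/a → met
6. broker supervision audit 21 days ago vs limit 30 → met
7. fair-housing poster present → met
8. condition 'holds client earnest money' does not hold → requirement n/a → met
9. brokerage license present → met
Not met: 2

2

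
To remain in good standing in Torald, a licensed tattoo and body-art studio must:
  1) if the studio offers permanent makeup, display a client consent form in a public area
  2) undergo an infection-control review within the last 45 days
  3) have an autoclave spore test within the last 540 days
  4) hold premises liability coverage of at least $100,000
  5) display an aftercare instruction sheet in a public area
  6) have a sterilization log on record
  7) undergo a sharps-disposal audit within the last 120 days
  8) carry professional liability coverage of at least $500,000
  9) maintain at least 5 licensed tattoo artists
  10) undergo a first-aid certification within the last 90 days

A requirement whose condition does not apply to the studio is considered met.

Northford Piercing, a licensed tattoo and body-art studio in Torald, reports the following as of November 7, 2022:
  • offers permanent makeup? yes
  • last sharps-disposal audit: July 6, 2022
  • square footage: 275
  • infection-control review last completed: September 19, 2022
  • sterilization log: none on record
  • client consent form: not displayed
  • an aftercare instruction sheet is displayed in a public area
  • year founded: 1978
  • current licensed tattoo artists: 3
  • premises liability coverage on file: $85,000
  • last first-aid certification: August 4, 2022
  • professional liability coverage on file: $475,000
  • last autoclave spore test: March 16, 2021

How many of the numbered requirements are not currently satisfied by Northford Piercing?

1. condition 'offers permanent makeup' holds; client consent form absent → not met
2. infection-control review 49 days ago vs limit 45 → not met
3. autoclave spore test 601 days ago vs limit 540 → not met
4. premises liability coverage $85,000 < $100,000 → not met
5. aftercare instruction sheet present → met
6. sterilization log absent → not met
7. sharps-disposal audit 124 days ago vs limit 120 → not met
8. professional liability coverage $475,000 < $500,000 → not met
9. licensed tattoo artists 3 < 5 → not met
10. first-aid certification 95 days ago vs limit 90 → not met
Not met: 9 of 10

9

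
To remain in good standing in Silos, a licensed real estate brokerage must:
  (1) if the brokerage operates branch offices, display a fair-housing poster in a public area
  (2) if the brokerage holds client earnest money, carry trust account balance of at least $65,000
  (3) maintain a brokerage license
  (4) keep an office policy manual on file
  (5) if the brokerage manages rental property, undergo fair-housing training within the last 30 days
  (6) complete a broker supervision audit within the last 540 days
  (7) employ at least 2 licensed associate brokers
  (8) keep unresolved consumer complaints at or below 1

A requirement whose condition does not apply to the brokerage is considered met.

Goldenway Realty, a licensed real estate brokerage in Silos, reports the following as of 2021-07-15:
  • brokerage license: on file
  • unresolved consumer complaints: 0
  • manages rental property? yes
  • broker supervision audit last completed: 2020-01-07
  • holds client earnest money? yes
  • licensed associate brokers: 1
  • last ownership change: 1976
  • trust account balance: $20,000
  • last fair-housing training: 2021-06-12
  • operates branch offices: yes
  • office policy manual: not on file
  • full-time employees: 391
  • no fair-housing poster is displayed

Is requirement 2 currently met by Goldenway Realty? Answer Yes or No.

No

2. condition 'holds client earnest money' holds; trust account balance $20,000 < $65,000 → not met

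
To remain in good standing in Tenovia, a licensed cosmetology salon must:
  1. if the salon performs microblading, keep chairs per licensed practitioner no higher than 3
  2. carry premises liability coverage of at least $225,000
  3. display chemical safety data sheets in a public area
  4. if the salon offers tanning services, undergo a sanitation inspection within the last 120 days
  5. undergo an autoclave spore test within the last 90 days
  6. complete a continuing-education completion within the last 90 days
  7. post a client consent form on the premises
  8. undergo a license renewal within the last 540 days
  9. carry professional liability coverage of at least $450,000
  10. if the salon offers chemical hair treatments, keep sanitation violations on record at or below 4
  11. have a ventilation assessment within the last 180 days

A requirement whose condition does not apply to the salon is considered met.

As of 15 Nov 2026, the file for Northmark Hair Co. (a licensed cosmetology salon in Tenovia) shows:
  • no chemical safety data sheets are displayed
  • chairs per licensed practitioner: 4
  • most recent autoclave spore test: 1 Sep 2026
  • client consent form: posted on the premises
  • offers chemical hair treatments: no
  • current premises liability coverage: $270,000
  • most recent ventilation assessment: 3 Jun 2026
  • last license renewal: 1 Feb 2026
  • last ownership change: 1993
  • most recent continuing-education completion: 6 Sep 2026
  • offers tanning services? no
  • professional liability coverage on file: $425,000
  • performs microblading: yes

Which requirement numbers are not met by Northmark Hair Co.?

1. condition 'performs microblading' holds; chairs per licensed practitioner 4 > 3 → not met
2. premises liability coverage $270,000 ≥ $225,000 → met
3. chemical safety data sheets absent → not met
4. condition 'offers tanning services' does not hold → requirement n/a → met
5. autoclave spore test 75 days ago vs limit 90 → met
6. continuing-education completion 70 days ago vs limit 90 → met
7. client consent form present → met
8. license renewal 287 days ago vs limit 540 → met
9. professional liability coverage $425,000 < $450,000 → not met
10. condition 'offers chemical hair treatments' does not hold → requirement n/a → met
11. ventilation assessment 165 days ago vs limit 180 → met
Not met: 1, 3, 9

1, 3, 9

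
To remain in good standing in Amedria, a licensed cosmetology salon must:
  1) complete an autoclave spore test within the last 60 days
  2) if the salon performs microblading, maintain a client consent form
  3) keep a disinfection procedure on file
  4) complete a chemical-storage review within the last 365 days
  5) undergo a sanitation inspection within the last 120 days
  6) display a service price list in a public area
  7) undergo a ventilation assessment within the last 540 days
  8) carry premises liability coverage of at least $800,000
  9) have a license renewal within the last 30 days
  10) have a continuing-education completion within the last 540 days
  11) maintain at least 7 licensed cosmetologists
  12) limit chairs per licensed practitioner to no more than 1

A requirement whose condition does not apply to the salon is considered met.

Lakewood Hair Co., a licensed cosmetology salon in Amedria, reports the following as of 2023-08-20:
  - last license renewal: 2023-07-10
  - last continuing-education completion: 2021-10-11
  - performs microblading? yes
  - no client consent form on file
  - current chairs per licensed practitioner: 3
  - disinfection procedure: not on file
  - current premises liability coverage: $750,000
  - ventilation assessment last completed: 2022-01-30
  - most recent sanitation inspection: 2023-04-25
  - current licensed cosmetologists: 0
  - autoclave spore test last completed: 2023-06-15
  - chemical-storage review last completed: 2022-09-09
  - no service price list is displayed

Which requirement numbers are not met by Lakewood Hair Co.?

1, 2, 3, 6, 7, 8, 9, 10, 11, 12

1. autoclave spore test 66 days ago vs limit 60 → not met
2. condition 'performs microblading' holds; client consent form absent → not met
3. disinfection procedure absent → not met
4. chemical-storage review 345 days ago vs limit 365 → met
5. sanitation inspection 117 days ago vs limit 120 → met
6. service price list absent → not met
7. ventilation assessment 567 days ago vs limit 540 → not met
8. premises liability coverage $750,000 < $800,000 → not met
9. license renewal 41 days ago vs limit 30 → not met
10. continuing-education completion 678 days ago vs limit 540 → not met
11. licensed cosmetologists 0 < 7 → not met
12. chairs per licensed practitioner 3 > 1 → not met
Not met: 1, 2, 3, 6, 7, 8, 9, 10, 11, 12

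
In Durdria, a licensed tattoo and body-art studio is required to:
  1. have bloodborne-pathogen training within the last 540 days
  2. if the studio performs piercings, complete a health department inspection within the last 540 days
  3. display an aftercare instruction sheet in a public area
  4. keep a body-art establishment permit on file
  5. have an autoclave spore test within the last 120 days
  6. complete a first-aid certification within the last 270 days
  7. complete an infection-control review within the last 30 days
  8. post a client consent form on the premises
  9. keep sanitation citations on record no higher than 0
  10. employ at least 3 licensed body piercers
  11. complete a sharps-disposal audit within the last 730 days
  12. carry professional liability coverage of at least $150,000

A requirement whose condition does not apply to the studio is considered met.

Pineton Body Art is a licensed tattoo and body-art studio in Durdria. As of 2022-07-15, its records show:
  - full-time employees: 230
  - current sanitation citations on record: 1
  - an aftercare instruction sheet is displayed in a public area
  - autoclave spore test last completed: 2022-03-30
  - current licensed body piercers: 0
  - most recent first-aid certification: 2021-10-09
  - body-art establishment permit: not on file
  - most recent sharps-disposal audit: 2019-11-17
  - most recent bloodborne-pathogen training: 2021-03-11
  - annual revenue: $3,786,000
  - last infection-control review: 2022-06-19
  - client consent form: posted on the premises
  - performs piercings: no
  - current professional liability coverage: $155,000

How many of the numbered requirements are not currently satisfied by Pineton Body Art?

5

1. bloodborne-pathogen training 491 days ago vs limit 540 → met
2. condition 'performs piercings' does not hold → requirement n/a → met
3. aftercare instruction sheet present → met
4. body-art establishment permit absent → not met
5. autoclave spore test 107 days ago vs limit 120 → met
6. first-aid certification 279 days ago vs limit 270 → not met
7. infection-control review 26 days ago vs limit 30 → met
8. client consent form present → met
9. sanitation citations on record 1 > 0 → not met
10. licensed body piercers 0 < 3 → not met
11. sharps-disposal audit 971 days ago vs limit 730 → not met
12. professional liability coverage $155,000 ≥ $150,000 → met
Not met: 5 of 12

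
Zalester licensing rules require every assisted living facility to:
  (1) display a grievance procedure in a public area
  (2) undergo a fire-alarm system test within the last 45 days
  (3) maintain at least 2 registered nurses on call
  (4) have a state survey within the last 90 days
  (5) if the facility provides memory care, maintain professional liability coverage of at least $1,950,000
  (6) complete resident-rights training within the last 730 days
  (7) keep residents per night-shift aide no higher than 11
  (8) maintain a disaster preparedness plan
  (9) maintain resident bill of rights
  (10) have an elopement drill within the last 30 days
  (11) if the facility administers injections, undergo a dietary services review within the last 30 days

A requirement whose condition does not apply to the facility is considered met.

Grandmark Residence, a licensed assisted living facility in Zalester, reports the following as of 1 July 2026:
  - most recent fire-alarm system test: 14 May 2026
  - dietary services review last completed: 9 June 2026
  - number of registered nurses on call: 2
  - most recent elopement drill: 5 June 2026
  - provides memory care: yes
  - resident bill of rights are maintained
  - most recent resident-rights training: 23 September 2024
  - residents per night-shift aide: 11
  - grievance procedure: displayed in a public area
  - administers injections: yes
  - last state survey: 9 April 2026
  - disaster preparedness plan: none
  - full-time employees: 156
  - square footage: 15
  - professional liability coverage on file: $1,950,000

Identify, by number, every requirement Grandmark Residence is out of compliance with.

1. grievance procedure present → met
2. fire-alarm system test 48 days ago vs limit 45 → not met
3. registered nurses on call 2 ≥ 2 → met
4. state survey 83 days ago vs limit 90 → met
5. condition 'provides memory care' holds; professional liability coverage $1,950,000 ≥ $1,950,000 → met
6. resident-rights training 646 days ago vs limit 730 → met
7. residents per night-shift aide 11 ≤ 11 → met
8. disaster preparedness plan absent → not met
9. resident bill of rights present → met
10. elopement drill 26 days ago vs limit 30 → met
11. condition 'administers injections' holds; dietary services review 22 days ago vs limit 30 → met
Not met: 2, 8

2, 8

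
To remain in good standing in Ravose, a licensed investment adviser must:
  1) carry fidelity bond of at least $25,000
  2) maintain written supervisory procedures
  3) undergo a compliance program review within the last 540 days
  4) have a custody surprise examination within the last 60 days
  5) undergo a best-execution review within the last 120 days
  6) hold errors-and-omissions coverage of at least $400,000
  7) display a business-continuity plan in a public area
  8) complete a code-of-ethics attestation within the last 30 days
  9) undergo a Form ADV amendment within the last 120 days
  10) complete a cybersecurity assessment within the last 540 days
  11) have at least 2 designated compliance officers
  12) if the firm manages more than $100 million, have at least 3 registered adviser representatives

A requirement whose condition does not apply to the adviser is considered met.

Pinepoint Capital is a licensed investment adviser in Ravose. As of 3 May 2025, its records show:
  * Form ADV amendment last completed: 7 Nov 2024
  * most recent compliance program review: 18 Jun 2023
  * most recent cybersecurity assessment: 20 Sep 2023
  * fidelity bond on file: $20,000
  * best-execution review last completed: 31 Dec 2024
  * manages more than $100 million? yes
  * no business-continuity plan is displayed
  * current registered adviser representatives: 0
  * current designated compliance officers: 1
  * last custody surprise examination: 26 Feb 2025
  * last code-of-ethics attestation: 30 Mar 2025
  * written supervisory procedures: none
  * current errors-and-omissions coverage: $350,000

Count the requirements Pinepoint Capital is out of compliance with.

12

1. fidelity bond $20,000 < $25,000 → not met
2. written supervisory procedures absent → not met
3. compliance program review 685 days ago vs limit 540 → not met
4. custody surprise examination 66 days ago vs limit 60 → not met
5. best-execution review 123 days ago vs limit 120 → not met
6. errors-and-omissions coverage $350,000 < $400,000 → not met
7. business-continuity plan absent → not met
8. code-of-ethics attestation 34 days ago vs limit 30 → not met
9. Form ADV amendment 177 days ago vs limit 120 → not met
10. cybersecurity assessment 591 days ago vs limit 540 → not met
11. designated compliance officers 1 < 2 → not met
12. condition 'manages more than $100 million' holds; registered adviser representatives 0 < 3 → not met
Not met: 12 of 12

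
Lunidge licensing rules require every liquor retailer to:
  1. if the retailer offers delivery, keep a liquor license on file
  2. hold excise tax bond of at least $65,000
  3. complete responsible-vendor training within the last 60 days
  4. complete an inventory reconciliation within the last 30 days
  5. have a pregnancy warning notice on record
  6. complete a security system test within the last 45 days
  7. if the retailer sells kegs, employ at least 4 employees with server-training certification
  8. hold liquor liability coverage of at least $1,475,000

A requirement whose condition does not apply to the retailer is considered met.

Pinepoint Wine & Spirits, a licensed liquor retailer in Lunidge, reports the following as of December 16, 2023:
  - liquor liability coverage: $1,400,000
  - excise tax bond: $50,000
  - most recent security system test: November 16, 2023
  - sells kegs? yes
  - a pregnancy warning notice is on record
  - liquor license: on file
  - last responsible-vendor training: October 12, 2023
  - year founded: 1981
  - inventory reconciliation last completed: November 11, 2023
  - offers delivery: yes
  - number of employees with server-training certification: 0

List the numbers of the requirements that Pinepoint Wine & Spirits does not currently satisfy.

1. condition 'offers delivery' holds; liquor license present → met
2. excise tax bond $50,000 < $65,000 → not met
3. responsible-vendor training 65 days ago vs limit 60 → not met
4. inventory reconciliation 35 days ago vs limit 30 → not met
5. pregnancy warning notice present → met
6. security system test 30 days ago vs limit 45 → met
7. condition 'sells kegs' holds; employees with server-training certification 0 < 4 → not met
8. liquor liability coverage $1,400,000 < $1,475,000 → not met
Not met: 2, 3, 4, 7, 8

2, 3, 4, 7, 8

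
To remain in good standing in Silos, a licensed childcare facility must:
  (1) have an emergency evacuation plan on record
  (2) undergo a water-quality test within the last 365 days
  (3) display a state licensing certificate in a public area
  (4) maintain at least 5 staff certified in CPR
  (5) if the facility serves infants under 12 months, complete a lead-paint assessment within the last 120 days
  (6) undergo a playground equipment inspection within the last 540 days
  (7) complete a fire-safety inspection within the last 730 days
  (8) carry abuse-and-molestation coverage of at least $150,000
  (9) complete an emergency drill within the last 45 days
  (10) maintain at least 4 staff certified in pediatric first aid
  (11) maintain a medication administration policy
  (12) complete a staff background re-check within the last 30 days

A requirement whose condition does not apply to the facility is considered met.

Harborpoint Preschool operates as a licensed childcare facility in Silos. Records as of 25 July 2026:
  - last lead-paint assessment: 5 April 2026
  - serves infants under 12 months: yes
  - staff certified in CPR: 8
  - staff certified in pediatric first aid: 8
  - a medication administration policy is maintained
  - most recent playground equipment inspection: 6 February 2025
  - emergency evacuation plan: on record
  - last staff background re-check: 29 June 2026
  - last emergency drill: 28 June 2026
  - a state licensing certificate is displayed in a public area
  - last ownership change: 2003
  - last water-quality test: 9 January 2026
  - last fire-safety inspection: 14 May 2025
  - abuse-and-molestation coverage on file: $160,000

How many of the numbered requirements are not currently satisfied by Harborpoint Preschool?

1. emergency evacuation plan present → met
2. water-quality test 197 days ago vs limit 365 → met
3. state licensing certificate present → met
4. staff certified in CPR 8 ≥ 5 → met
5. condition 'serves infants under 12 months' holds; lead-paint assessment 111 days ago vs limit 120 → met
6. playground equipment inspection 534 days ago vs limit 540 → met
7. fire-safety inspection 437 days ago vs limit 730 → met
8. abuse-and-molestation coverage $160,000 ≥ $150,000 → met
9. emergency drill 27 days ago vs limit 45 → met
10. staff certified in pediatric first aid 8 ≥ 4 → met
11. medication administration policy present → met
12. staff background re-check 26 days ago vs limit 30 → met
Not met: 0 of 12

0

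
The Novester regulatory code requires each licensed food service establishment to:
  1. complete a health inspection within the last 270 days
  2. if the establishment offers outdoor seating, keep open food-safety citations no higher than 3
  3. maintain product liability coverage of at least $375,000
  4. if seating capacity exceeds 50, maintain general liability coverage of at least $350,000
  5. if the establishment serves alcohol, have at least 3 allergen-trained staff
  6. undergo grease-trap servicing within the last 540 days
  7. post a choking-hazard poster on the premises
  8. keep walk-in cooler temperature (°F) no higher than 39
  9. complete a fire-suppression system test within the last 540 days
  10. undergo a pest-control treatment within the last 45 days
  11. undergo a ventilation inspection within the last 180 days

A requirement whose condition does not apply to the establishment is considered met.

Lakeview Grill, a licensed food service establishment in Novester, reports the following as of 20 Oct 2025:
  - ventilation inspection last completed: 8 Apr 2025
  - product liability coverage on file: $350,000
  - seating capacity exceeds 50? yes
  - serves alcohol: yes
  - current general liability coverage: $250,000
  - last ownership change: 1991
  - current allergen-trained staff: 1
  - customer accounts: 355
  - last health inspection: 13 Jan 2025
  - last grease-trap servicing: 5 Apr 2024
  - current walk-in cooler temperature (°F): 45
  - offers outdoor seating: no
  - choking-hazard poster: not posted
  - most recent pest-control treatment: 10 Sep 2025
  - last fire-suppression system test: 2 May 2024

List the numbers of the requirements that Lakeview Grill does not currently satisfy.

1. health inspection 280 days ago vs limit 270 → not met
2. condition 'offers outdoor seating' does not hold → requirement n/a → met
3. product liability coverage $350,000 < $375,000 → not met
4. condition 'seating capacity exceeds 50' holds; general liability coverage $250,000 < $350,000 → not met
5. condition 'serves alcohol' holds; allergen-trained staff 1 < 3 → not met
6. grease-trap servicing 563 days ago vs limit 540 → not met
7. choking-hazard poster absent → not met
8. walk-in cooler temperature (°F) 45 > 39 → not met
9. fire-suppression system test 536 days ago vs limit 540 → met
10. pest-control treatment 40 days ago vs limit 45 → met
11. ventilation inspection 195 days ago vs limit 180 → not met
Not met: 1, 3, 4, 5, 6, 7, 8, 11

1, 3, 4, 5, 6, 7, 8, 11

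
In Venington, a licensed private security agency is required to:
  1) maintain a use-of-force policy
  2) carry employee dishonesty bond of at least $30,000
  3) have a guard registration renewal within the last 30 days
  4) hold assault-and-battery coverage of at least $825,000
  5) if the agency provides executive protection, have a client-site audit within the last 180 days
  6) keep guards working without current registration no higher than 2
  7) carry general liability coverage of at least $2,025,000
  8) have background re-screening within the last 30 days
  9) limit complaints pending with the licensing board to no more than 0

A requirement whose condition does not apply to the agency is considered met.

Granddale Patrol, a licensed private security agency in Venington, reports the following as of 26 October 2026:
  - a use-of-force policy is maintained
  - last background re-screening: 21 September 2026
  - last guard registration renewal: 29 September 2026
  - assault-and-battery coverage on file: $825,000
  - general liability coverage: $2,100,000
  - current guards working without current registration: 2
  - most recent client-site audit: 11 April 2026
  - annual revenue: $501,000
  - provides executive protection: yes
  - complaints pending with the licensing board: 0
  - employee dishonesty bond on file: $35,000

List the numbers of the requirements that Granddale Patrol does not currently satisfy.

5, 8

1. use-of-force policy present → met
2. employee dishonesty bond $35,000 ≥ $30,000 → met
3. guard registration renewal 27 days ago vs limit 30 → met
4. assault-and-battery coverage $825,000 ≥ $825,000 → met
5. condition 'provides executive protection' holds; client-site audit 198 days ago vs limit 180 → not met
6. guards working without current registration 2 ≤ 2 → met
7. general liability coverage $2,100,000 ≥ $2,025,000 → met
8. background re-screening 35 days ago vs limit 30 → not met
9. complaints pending with the licensing board 0 ≤ 0 → met
Not met: 5, 8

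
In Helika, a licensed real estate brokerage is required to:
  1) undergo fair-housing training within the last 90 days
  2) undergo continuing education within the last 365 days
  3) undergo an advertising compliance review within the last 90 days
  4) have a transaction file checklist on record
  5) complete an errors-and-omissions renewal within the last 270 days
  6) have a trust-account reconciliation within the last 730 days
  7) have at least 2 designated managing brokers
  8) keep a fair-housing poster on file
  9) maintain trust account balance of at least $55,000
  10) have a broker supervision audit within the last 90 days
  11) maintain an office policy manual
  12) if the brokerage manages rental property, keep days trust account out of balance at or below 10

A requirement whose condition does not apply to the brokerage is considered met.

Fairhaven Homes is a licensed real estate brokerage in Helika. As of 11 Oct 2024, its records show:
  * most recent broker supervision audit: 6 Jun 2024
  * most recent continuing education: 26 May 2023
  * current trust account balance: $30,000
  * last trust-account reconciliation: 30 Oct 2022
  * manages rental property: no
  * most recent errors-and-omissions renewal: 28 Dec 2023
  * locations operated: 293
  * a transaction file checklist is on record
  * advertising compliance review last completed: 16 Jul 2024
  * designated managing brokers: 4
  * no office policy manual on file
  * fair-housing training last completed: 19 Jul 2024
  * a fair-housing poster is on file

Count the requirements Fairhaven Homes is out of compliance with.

5

1. fair-housing training 84 days ago vs limit 90 → met
2. continuing education 504 days ago vs limit 365 → not met
3. advertising compliance review 87 days ago vs limit 90 → met
4. transaction file checklist present → met
5. errors-and-omissions renewal 288 days ago vs limit 270 → not met
6. trust-account reconciliation 712 days ago vs limit 730 → met
7. designated managing brokers 4 ≥ 2 → met
8. fair-housing poster present → met
9. trust account balance $30,000 < $55,000 → not met
10. broker supervision audit 127 days ago vs limit 90 → not met
11. office policy manual absent → not met
12. condition 'manages rental property' does not hold → requirement n/a → met
Not met: 5 of 12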